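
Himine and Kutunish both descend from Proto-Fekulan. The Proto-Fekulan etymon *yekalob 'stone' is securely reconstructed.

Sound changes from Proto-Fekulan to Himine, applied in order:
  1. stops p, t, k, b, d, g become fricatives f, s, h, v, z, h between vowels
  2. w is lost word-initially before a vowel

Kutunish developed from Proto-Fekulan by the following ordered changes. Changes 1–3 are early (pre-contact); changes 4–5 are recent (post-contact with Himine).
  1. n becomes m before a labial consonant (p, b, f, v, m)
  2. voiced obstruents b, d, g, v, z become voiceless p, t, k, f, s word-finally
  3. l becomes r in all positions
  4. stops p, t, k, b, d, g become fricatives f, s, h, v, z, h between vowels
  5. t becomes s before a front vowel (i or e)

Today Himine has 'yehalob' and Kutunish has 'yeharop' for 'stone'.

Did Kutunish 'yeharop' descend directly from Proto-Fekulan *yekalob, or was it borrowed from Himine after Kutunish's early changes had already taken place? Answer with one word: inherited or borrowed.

inherited

If inherited, *yekalob would pass through all of Kutunish's changes:
Kutunish: *yekalob > yekalop > yekarop > yeharop  (by final devoicing, unconditioned shift, intervocalic lenition)
If borrowed from Himine 'yehalob' after the early changes, it would undergo only the recent ones:
  rule 4 (intervocalic lenition): no change (yehalob)
  rule 5 (palatalisation): no change (yehalob)
  ⇒ as a loan: yehalob
Kutunish 'yeharop' matches the inherited outcome exactly, so it is an inherited cognate, not a loan.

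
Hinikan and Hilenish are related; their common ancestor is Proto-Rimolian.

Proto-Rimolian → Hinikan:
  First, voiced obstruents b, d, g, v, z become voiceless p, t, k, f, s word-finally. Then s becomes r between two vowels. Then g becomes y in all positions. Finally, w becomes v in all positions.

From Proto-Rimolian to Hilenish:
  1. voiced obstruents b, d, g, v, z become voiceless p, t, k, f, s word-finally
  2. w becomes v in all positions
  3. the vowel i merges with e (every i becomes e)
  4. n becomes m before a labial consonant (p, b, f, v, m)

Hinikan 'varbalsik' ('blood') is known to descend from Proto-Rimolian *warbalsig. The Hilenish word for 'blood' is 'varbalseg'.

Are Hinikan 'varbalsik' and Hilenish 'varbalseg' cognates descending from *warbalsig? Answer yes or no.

Derive the expected Hilenish reflex of *warbalsig:
Hilenish: start from *warbalsig.
  rule 1 (final devoicing): warbalsig → warbalsik
  rule 2 (unconditioned shift): warbalsik → varbalsik
  rule 3 (vowel merger): varbalsik → varbalsek
  rule 4: no change — varbalsek
  ⇒ Hilenish varbalsek
The regular Hilenish reflex would be 'varbalsek', but the attested form is 'varbalseg'. The correspondence is irregular, so they are not cognates (the Hilenish form has a different source).

no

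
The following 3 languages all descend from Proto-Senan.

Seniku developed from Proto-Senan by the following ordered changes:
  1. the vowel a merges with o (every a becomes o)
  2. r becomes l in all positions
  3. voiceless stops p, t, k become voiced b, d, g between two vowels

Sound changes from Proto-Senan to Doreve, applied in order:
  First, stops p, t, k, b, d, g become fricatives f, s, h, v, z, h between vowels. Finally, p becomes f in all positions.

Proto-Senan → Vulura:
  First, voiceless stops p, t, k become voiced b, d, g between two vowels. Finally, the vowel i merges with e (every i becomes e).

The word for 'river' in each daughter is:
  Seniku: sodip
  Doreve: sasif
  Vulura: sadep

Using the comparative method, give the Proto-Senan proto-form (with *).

Position 3: Seniku has d, Doreve has s, Vulura has d. Taking the neighbouring segments as reconstructed: Seniku d could go back to *t or *d; Doreve s could go back to *t or *s; Vulura d could go back to *t or *d — the one source consistent with every daughter is *t.
Position 2: Seniku has o, Doreve has a, Vulura has a. Doreve preserves a here (none of its changes turn any other segment into a), so the proto-segment is *a.
Position 4: Seniku has i, Doreve has i, Vulura has e. Seniku preserves i here (none of its changes turn any other segment into i), so the proto-segment is *i.
This points to *satip. Verify forward in each daughter:
Seniku: start from *satip.
  rule 1 (vowel merger): satip → sotip
  rule 2: no change — sotip
  rule 3 (intervocalic voicing): sotip → sodip
  ⇒ Seniku sodip
Doreve: *satip
  satip → sasip   [intervocalic lenition]
  sasip → sasif   [unconditioned shift]
  giving Doreve sasif.
Vulura: *satip
  satip → sadip   [intervocalic voicing]
  sadip → sadep   [vowel merger]
  giving Vulura sadep.
No other proto-form is consistent with every reflex, so the reconstruction is *satip.

*satip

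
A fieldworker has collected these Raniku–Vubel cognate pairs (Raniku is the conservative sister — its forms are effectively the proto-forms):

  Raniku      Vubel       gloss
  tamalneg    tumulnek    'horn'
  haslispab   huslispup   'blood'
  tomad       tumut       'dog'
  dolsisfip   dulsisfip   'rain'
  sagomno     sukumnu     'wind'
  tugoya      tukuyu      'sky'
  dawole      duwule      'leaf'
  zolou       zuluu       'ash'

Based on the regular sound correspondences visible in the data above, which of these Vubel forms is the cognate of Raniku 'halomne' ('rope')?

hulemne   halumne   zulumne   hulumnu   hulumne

tamalneg ~ tumulnek, haslispab ~ huslispup — Raniku a corresponds to Vubel u after a consonant, before a consonant other than r, m, n, p, b, f, v.
tomad ~ tumut, sagomno ~ sukumnu — Raniku o corresponds to Vubel u after a consonant, before a nasal.
Applying these to Raniku 'halomne':
  halomne → hulomne   (a→u after a consonant, before a consonant other than r, m, n, p, b, f, v)
  hulomne → hulumne   (o→u after a consonant, before a nasal)
So the Vubel cognate is 'hulumne'.

hulumne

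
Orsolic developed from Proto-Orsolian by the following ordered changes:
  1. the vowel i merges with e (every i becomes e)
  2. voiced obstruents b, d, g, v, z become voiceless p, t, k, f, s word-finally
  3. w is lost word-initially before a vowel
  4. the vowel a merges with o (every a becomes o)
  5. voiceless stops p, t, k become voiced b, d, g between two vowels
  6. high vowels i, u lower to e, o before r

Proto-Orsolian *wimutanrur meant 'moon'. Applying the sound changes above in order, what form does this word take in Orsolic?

Orsolic: *wimutanrur > wemutanrur > emutanrur > emutonrur > emudonrur > emudonror  (by vowel merger, glide loss, vowel merger, intervocalic voicing, pre-rhotic lowering)

emudonror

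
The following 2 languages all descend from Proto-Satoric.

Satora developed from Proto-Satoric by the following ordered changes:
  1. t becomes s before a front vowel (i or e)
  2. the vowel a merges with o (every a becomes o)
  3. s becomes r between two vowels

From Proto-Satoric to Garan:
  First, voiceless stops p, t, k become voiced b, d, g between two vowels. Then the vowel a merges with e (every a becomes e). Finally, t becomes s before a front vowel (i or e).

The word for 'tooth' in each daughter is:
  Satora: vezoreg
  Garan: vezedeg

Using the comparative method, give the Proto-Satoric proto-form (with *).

*vezateg

Position 5: Satora has r, Garan has d. Taking the neighbouring segments as reconstructed: Satora r could go back to *t or *s or *r; Garan d could go back to *t or *d — the one source consistent with every daughter is *t.
Position 4: Satora has o, Garan has e. Taking the neighbouring segments as reconstructed: Satora o could go back to *a or *o; Garan e could go back to *a or *e — the one source consistent with every daughter is *a.
This points to *vezateg. Verify forward in each daughter:
Satora: *vezateg
  vezateg → vezaseg   [palatalisation]
  vezaseg → vezoseg   [vowel merger]
  vezoseg → vezoreg   [rhotacism]
  giving Satora vezoreg.
Garan: start from *vezateg.
  rule 1 (intervocalic voicing): vezateg → vezadeg
  rule 2 (vowel merger): vezadeg → vezedeg
  rule 3: no change — vezedeg
  ⇒ Garan vezedeg
Only *vezateg yields all of Satora vezoreg, Garan vezedeg.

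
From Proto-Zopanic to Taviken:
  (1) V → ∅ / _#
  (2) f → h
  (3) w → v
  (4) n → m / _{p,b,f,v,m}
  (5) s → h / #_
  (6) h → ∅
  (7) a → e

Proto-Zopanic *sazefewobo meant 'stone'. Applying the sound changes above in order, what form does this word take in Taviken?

ezeevob

Taviken: *sazefewobo
  sazefewobo → sazefewob   [apocope]
  sazefewob → sazehewob   [unconditioned shift]
  sazehewob → sazehevob   [unconditioned shift]
  sazehevob (rule 4 does not apply)
  sazehevob → hazehevob   [debuccalisation]
  hazehevob → azeevob   [h-loss]
  azeevob → ezeevob   [vowel merger]
  giving Taviken ezeevob.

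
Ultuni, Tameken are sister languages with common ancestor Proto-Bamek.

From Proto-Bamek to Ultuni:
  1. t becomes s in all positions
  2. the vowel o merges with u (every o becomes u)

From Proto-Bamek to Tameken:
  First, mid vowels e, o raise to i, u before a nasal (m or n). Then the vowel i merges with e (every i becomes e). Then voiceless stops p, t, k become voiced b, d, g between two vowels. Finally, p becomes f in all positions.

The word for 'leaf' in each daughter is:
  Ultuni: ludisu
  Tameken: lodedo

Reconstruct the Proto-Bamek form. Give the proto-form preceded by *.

*lodito

Position 6: Ultuni has u, Tameken has o. Tameken preserves o here (none of its changes turn any other segment into o), so the proto-segment is *o.
Position 2: Ultuni has u, Tameken has o. Tameken preserves o here (none of its changes turn any other segment into o), so the proto-segment is *o.
This points to *lodito. Verify forward in each daughter:
Ultuni: *lodito
  lodito → lodiso   [unconditioned shift]
  lodiso → ludisu   [vowel merger]
  giving Ultuni ludisu.
Tameken: *lodito > lodeto > lodedo  (by vowel merger, intervocalic voicing)
No other proto-form is consistent with every reflex, so the reconstruction is *lodito.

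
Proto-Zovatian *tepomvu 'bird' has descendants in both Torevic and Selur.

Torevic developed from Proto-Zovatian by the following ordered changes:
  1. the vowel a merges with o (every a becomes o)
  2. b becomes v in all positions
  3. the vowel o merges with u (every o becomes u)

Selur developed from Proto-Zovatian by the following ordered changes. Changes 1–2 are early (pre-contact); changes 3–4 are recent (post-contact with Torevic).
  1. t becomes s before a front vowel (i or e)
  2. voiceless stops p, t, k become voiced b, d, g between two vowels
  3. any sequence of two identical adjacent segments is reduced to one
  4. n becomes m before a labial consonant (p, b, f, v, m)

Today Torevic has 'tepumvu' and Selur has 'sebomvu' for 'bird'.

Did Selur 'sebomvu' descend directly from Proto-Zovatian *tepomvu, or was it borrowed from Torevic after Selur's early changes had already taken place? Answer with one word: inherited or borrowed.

inherited

If inherited, *tepomvu would pass through all of Selur's changes:
Selur: *tepomvu
  tepomvu → sepomvu   [palatalisation]
  sepomvu → sebomvu   [intervocalic voicing]
  sebomvu (rule 3 does not apply)
  sebomvu (rule 4 does not apply)
  giving Selur sebomvu.
If borrowed from Torevic 'tepumvu' after the early changes, it would undergo only the recent ones:
  rule 3 (degemination): no change (tepumvu)
  rule 4 (nasal place assimilation): no change (tepumvu)
  ⇒ as a loan: tepumvu
Selur 'sebomvu' matches the inherited outcome exactly, so it is an inherited cognate, not a loan.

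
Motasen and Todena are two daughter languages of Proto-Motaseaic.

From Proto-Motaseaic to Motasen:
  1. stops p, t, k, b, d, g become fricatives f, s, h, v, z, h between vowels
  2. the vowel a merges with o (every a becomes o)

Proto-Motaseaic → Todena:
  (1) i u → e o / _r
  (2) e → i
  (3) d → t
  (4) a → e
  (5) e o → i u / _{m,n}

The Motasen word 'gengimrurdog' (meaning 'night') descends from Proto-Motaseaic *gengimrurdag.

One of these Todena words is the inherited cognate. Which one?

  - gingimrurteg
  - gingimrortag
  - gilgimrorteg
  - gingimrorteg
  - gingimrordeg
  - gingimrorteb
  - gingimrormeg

Todena: *gengimrurdag
  gengimrurdag → gengimrordag   [pre-rhotic lowering]
  gengimrordag → gingimrordag   [vowel merger]
  gingimrordag → gingimrortag   [unconditioned shift]
  gingimrortag → gingimrorteg   [vowel merger]
  gingimrorteg (rule 5 does not apply)
  giving Todena gingimrorteg.

gingimrorteg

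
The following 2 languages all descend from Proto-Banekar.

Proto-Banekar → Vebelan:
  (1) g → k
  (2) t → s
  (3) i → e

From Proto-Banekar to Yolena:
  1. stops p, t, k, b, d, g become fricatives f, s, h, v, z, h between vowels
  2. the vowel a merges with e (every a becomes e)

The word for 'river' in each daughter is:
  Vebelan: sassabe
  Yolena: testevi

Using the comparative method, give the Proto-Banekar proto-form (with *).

*tastabi

Position 5: Vebelan has a, Yolena has e. Vebelan preserves a here (none of its changes turn any other segment into a), so the proto-segment is *a.
Position 6: Vebelan has b, Yolena has v. Vebelan preserves b here (none of its changes turn any other segment into b), so the proto-segment is *b.
Position 4: Vebelan has s, Yolena has t. Yolena preserves t here (none of its changes turn any other segment into t), so the proto-segment is *t.
Continuing position by position gives *tastabi; check it forward:
Vebelan: *tastabi > sassabi > sassabe  (by unconditioned shift, vowel merger)
Yolena: *tastabi
  tastabi → tastavi   [intervocalic lenition]
  tastavi → testevi   [vowel merger]
  giving Yolena testevi.
*tastabi is the unique common source.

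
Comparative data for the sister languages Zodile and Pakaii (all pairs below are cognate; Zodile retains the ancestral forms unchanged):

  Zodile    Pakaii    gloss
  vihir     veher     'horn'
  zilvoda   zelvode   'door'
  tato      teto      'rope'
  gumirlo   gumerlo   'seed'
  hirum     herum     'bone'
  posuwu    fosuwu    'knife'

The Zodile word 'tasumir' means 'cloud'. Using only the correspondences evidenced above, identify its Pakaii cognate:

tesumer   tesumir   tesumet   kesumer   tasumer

tato ~ teto — Zodile a corresponds to Pakaii e after a consonant, before a consonant other than r, m, n, p, b, f, v.
vihir ~ veher, gumirlo ~ gumerlo — Zodile i corresponds to Pakaii e after a consonant, before r.
Applying these to Zodile 'tasumir':
  tasumir → tesumir   (a→e after a consonant, before a consonant other than r, m, n, p, b, f, v)
  tesumir → tesumer   (i→e after a consonant, before r)
So the Pakaii cognate is 'tesumer'.

tesumer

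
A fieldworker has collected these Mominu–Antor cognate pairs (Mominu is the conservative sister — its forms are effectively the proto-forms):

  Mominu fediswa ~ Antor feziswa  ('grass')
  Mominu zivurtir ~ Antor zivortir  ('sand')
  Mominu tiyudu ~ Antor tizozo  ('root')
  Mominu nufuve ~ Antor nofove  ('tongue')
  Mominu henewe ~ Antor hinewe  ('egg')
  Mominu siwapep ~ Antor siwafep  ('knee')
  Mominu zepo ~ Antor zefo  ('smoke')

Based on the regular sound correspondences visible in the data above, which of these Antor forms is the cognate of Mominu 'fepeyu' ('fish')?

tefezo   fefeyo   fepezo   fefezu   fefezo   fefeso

fefezo

siwapep ~ siwafep — Mominu p corresponds to Antor f between vowels (before a front vowel).
tiyudu ~ tizozo — Mominu y corresponds to Antor z between vowels (before a back vowel).
tiyudu ~ tizozo — Mominu u corresponds to Antor o word-finally.
Applying these to Mominu 'fepeyu':
  fepeyu → fefeyu   (p→f between vowels (before a front vowel))
  fefeyu → fefezu   (y→z between vowels (before a back vowel))
  fefezu → fefezo   (u→o word-finally)
So the Antor cognate is 'fefezo'.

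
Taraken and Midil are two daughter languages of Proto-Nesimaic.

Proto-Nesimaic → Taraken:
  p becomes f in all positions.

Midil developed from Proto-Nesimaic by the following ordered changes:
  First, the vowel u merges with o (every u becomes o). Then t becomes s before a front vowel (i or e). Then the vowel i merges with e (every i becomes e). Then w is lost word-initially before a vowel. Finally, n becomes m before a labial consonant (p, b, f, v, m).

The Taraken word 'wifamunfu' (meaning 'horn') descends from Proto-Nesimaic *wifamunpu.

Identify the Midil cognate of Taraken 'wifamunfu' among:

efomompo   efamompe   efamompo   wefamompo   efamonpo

Midil: *wifamunpu > wifamonpo > wefamonpo > efamonpo > efamompo  (by vowel merger, vowel merger, glide loss, nasal place assimilation)

efamompo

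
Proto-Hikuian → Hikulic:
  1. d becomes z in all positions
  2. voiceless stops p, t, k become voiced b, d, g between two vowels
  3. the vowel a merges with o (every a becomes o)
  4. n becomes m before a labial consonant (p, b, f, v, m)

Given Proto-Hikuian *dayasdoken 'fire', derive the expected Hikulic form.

Hikulic: *dayasdoken
  dayasdoken → zayaszoken   [unconditioned shift]
  zayaszoken → zayaszogen   [intervocalic voicing]
  zayaszogen → zoyoszogen   [vowel merger]
  zoyoszogen (rule 4 does not apply)
  giving Hikulic zoyoszogen.

zoyoszogen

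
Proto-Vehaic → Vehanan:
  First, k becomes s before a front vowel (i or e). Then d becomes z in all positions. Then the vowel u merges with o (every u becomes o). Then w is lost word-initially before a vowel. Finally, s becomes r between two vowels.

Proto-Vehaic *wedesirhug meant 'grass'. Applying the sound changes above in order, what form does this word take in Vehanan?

Vehanan: start from *wedesirhug.
  rule 1: no change — wedesirhug
  rule 2 (unconditioned shift): wedesirhug → wezesirhug
  rule 3 (vowel merger): wezesirhug → wezesirhog
  rule 4 (glide loss): wezesirhog → ezesirhog
  rule 5 (rhotacism): ezesirhog → ezerirhog
  ⇒ Vehanan ezerirhog

ezerirhog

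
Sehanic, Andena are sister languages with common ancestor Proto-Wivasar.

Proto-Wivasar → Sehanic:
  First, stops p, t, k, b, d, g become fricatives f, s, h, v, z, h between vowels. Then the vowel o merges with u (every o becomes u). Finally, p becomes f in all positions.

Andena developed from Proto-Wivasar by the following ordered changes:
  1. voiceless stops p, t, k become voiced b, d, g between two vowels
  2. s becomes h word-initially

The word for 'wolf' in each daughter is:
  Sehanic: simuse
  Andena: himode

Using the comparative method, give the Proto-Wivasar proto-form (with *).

Position 4: Sehanic has u, Andena has o. Andena preserves o here (none of its changes turn any other segment into o), so the proto-segment is *o.
Position 1: Sehanic has s, Andena has h. Taking the neighbouring segments as reconstructed: Sehanic s can only go back to *s; Andena h could go back to *s or *h — the one source consistent with every daughter is *s.
Verify the candidate proto-form against each daughter:
Sehanic: *simote > simose > simuse  (by intervocalic lenition, vowel merger)
Andena: *simote
  simote → simode   [intervocalic voicing]
  simode → himode   [debuccalisation]
  giving Andena himode.
Only *simote yields all of Sehanic simuse, Andena himode.

*simote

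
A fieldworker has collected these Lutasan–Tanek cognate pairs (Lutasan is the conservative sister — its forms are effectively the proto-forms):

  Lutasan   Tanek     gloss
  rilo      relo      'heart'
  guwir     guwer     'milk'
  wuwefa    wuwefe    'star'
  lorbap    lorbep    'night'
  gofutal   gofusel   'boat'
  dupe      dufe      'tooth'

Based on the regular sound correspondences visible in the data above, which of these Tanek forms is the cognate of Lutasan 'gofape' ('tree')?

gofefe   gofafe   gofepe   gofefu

gofefe

lorbap ~ lorbep — Lutasan a corresponds to Tanek e after a consonant, before a labial obstruent.
dupe ~ dufe — Lutasan p corresponds to Tanek f between vowels (before a front vowel).
Applying these to Lutasan 'gofape':
  gofape → gofepe   (a→e after a consonant, before a labial obstruent)
  gofepe → gofefe   (p→f between vowels (before a front vowel))
So the Tanek cognate is 'gofefe'.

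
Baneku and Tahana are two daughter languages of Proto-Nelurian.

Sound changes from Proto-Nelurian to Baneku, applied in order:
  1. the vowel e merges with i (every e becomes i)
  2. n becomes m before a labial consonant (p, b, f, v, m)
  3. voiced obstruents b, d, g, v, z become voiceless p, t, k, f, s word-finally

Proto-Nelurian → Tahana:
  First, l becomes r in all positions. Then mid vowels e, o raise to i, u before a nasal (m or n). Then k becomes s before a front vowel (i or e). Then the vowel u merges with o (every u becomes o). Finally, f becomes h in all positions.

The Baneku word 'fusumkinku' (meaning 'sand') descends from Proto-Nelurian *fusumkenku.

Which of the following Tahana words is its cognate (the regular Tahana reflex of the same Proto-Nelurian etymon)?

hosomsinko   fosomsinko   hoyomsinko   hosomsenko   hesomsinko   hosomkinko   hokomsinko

Tahana: start from *fusumkenku.
  rule 1: no change — fusumkenku
  rule 2 (pre-nasal raising): fusumkenku → fusumkinku
  rule 3 (palatalisation): fusumkinku → fusumsinku
  rule 4 (vowel merger): fusumsinku → fosomsinko
  rule 5 (unconditioned shift): fosomsinko → hosomsinko
  ⇒ Tahana hosomsinko
Only 'hosomsinko' matches the regular Tahana development of *fusumkenku.

hosomsinko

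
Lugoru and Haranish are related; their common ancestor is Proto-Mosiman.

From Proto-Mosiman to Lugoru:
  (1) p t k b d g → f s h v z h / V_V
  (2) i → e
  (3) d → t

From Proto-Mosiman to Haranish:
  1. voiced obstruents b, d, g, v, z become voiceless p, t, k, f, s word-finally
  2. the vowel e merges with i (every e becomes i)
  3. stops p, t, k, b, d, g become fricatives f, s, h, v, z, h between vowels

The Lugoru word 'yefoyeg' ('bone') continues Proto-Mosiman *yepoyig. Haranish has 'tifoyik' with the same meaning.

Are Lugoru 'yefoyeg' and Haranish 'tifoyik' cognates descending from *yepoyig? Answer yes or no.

no

Derive the expected Haranish reflex of *yepoyig:
Haranish: *yepoyig
  yepoyig → yepoyik   [final devoicing]
  yepoyik → yipoyik   [vowel merger]
  yipoyik → yifoyik   [intervocalic lenition]
  giving Haranish yifoyik.
The regular Haranish reflex would be 'yifoyik', but the attested form is 'tifoyik'. The correspondence is irregular, so they are not cognates (the Haranish form has a different source).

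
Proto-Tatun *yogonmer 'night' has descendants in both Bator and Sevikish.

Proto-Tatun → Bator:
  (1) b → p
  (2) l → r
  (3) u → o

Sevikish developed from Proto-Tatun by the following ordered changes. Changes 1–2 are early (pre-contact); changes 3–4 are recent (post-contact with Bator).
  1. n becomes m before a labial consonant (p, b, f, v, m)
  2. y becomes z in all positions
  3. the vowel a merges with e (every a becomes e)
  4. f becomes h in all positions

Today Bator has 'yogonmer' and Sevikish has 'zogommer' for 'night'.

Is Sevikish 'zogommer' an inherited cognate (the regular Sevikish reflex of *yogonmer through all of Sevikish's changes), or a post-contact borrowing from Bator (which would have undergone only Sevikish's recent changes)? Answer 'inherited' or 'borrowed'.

If inherited, *yogonmer would pass through all of Sevikish's changes:
Sevikish: *yogonmer
  yogonmer → yogommer   [nasal place assimilation]
  yogommer → zogommer   [unconditioned shift]
  zogommer (rule 3 does not apply)
  zogommer (rule 4 does not apply)
  giving Sevikish zogommer.
If borrowed from Bator 'yogonmer' after the early changes, it would undergo only the recent ones:
  rule 3 (vowel merger): no change (yogonmer)
  rule 4 (unconditioned shift): no change (yogonmer)
  ⇒ as a loan: yogonmer
Sevikish 'zogommer' matches the inherited outcome exactly, so it is an inherited cognate, not a loan.

inherited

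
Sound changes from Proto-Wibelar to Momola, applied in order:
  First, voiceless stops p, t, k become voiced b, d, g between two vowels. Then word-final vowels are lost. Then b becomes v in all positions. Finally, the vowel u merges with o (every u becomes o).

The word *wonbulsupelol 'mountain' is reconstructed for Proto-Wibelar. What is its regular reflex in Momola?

Momola: *wonbulsupelol
  wonbulsupelol → wonbulsubelol   [intervocalic voicing]
  wonbulsubelol (rule 2 does not apply)
  wonbulsubelol → wonvulsuvelol   [unconditioned shift]
  wonvulsuvelol → wonvolsovelol   [vowel merger]
  giving Momola wonvolsovelol.

wonvolsovelol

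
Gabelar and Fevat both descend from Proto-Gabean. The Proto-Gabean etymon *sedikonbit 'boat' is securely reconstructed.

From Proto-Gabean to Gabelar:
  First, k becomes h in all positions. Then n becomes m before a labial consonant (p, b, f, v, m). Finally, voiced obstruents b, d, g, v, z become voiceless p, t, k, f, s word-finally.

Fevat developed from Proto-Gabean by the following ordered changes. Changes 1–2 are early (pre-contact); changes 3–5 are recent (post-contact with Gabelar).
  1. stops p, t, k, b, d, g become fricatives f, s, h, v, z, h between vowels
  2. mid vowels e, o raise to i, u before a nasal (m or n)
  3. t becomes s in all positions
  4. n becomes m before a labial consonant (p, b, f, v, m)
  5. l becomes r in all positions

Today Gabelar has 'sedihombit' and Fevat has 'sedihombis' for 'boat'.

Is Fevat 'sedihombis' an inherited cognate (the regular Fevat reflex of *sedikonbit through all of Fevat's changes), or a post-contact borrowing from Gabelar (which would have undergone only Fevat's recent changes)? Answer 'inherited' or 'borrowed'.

If inherited, *sedikonbit would pass through all of Fevat's changes:
Fevat: start from *sedikonbit.
  rule 1 (intervocalic lenition): sedikonbit → sezihonbit
  rule 2 (pre-nasal raising): sezihonbit → sezihunbit
  rule 3 (unconditioned shift): sezihunbit → sezihunbis
  rule 4 (nasal place assimilation): sezihunbis → sezihumbis
  rule 5: no change — sezihumbis
  ⇒ Fevat sezihumbis
If borrowed from Gabelar 'sedihombit' after the early changes, it would undergo only the recent ones:
  rule 3 (unconditioned shift): sedihombit → sedihombis
  rule 4 (nasal place assimilation): no change (sedihombis)
  rule 5 (unconditioned shift): no change (sedihombis)
  ⇒ as a loan: sedihombis
Fevat 'sedihombis' matches the loan outcome 'sedihombis', not the inherited 'sezihumbis' — it skipped the early Fevat changes, so it was borrowed from Gabelar.

borrowed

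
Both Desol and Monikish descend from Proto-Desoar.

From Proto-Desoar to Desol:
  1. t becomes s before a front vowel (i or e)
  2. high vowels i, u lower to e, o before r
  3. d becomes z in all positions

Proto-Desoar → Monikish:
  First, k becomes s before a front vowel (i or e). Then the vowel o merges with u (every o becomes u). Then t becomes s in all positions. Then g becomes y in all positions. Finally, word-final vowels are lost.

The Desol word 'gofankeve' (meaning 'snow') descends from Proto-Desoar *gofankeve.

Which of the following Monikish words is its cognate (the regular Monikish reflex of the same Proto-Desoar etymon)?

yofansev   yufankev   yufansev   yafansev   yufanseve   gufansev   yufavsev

Monikish: *gofankeve
  gofankeve → gofanseve   [palatalisation]
  gofanseve → gufanseve   [vowel merger]
  gufanseve (rule 3 does not apply)
  gufanseve → yufanseve   [unconditioned shift]
  yufanseve → yufansev   [apocope]
  giving Monikish yufansev.
Only 'yufansev' matches the regular Monikish development of *gofankeve.

yufansev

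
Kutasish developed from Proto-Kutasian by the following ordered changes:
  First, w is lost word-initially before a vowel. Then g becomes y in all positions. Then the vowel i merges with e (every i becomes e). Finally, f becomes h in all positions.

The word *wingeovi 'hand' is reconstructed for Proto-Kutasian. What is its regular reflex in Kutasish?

Kutasish: *wingeovi > ingeovi > inyeovi > enyeove  (by glide loss, unconditioned shift, vowel merger)

enyeove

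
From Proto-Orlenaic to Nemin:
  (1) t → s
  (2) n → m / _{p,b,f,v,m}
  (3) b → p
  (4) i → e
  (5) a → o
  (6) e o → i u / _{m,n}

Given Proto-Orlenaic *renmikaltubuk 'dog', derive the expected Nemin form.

Nemin: *renmikaltubuk
  renmikaltubuk → renmikalsubuk   [unconditioned shift]
  renmikalsubuk → remmikalsubuk   [nasal place assimilation]
  remmikalsubuk → remmikalsupuk   [unconditioned shift]
  remmikalsupuk → remmekalsupuk   [vowel merger]
  remmekalsupuk → remmekolsupuk   [vowel merger]
  remmekolsupuk → rimmekolsupuk   [pre-nasal raising]
  giving Nemin rimmekolsupuk.

rimmekolsupuk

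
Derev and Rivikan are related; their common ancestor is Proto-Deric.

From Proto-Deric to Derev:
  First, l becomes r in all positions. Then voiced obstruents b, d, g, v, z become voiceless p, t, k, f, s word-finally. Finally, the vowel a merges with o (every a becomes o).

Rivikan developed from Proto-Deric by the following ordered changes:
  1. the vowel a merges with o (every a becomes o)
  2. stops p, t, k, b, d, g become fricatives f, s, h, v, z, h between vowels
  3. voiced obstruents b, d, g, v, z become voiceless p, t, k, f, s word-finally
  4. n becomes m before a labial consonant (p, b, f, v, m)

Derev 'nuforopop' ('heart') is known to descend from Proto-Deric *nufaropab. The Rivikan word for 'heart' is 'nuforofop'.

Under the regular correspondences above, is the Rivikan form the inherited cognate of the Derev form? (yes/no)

yes

Derive the expected Rivikan reflex of *nufaropab:
Rivikan: *nufaropab
  nufaropab → nuforopob   [vowel merger]
  nuforopob → nuforofob   [intervocalic lenition]
  nuforofob → nuforofop   [final devoicing]
  nuforofop (rule 4 does not apply)
  giving Rivikan nuforofop.
Rivikan 'nuforofop' matches the regular reflex exactly, so the pair is cognate.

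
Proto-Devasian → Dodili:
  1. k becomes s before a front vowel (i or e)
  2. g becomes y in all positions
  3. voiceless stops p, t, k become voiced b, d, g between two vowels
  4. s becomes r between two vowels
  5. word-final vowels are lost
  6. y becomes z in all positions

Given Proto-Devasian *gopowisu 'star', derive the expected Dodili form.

Dodili: start from *gopowisu.
  rule 1: no change — gopowisu
  rule 2 (unconditioned shift): gopowisu → yopowisu
  rule 3 (intervocalic voicing): yopowisu → yobowisu
  rule 4 (rhotacism): yobowisu → yobowiru
  rule 5 (apocope): yobowiru → yobowir
  rule 6 (unconditioned shift): yobowir → zobowir
  ⇒ Dodili zobowir

zobowir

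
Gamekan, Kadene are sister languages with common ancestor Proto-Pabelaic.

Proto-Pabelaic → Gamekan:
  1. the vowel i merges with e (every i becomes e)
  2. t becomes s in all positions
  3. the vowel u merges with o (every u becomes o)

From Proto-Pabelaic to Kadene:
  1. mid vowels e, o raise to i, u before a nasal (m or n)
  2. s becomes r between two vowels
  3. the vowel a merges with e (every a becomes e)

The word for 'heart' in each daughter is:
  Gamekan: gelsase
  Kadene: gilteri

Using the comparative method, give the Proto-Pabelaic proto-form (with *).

Position 2: Gamekan has e, Kadene has i. Taking the neighbouring segments as reconstructed: Gamekan e could go back to *e or *i; Kadene i can only go back to *i — the one source consistent with every daughter is *i.
Position 5: Gamekan has a, Kadene has e. Gamekan preserves a here (none of its changes turn any other segment into a), so the proto-segment is *a.
Position 4: Gamekan has s, Kadene has t. Kadene preserves t here (none of its changes turn any other segment into t), so the proto-segment is *t.
This points to *giltasi. Verify forward in each daughter:
Gamekan: *giltasi
  giltasi → geltase   [vowel merger]
  geltase → gelsase   [unconditioned shift]
  gelsase (rule 3 does not apply)
  giving Gamekan gelsase.
Kadene: start from *giltasi.
  rule 1: no change — giltasi
  rule 2 (rhotacism): giltasi → giltari
  rule 3 (vowel merger): giltari → gilteri
  ⇒ Kadene gilteri
*giltasi is the unique common source.

*giltasi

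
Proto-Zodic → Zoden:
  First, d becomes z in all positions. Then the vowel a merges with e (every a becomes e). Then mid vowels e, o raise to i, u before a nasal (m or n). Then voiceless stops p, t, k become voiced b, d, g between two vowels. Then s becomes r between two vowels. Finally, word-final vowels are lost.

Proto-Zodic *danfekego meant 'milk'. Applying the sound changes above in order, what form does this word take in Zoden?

zinfegeg

Zoden: *danfekego
  danfekego → zanfekego   [unconditioned shift]
  zanfekego → zenfekego   [vowel merger]
  zenfekego → zinfekego   [pre-nasal raising]
  zinfekego → zinfegego   [intervocalic voicing]
  zinfegego (rule 5 does not apply)
  zinfegego → zinfegeg   [apocope]
  giving Zoden zinfegeg.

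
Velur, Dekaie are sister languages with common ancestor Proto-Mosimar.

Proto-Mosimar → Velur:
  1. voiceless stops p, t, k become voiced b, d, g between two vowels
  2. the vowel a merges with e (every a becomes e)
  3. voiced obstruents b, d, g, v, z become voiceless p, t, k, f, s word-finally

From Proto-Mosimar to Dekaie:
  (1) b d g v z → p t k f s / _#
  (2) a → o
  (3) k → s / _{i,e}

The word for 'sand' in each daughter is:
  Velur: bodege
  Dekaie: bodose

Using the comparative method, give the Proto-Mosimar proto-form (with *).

*bodake

Position 4: Velur has e, Dekaie has o. Taking the neighbouring segments as reconstructed: Velur e could go back to *a or *e; Dekaie o could go back to *a or *o — the one source consistent with every daughter is *a.
Position 5: Velur has g, Dekaie has s. Taking the neighbouring segments as reconstructed: Velur g could go back to *k or *g; Dekaie s could go back to *k or *s — the one source consistent with every daughter is *k.
The remaining positions agree across the daughters. Check the candidate against every language:
Velur: *bodake > bodage > bodege  (by intervocalic voicing, vowel merger)
Dekaie: *bodake > bodoke > bodose  (by vowel merger, palatalisation)
*bodake is the unique common source.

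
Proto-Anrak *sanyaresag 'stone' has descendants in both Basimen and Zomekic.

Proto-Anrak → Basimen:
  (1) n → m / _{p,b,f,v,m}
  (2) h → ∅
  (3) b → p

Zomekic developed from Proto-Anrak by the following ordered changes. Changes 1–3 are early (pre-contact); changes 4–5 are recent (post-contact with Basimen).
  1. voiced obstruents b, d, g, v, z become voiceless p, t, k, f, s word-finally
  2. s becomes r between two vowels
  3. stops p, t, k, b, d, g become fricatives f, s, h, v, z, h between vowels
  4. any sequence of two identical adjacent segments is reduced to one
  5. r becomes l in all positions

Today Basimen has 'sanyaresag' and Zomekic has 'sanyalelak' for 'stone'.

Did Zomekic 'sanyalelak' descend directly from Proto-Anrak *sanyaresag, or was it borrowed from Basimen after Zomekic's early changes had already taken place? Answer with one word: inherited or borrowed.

inherited

If inherited, *sanyaresag would pass through all of Zomekic's changes:
Zomekic: start from *sanyaresag.
  rule 1 (final devoicing): sanyaresag → sanyaresak
  rule 2 (rhotacism): sanyaresak → sanyarerak
  rule 3: no change — sanyarerak
  rule 4: no change — sanyarerak
  rule 5 (unconditioned shift): sanyarerak → sanyalelak
  ⇒ Zomekic sanyalelak
If borrowed from Basimen 'sanyaresag' after the early changes, it would undergo only the recent ones:
  rule 4 (degemination): no change (sanyaresag)
  rule 5 (unconditioned shift): sanyaresag → sanyalesag
  ⇒ as a loan: sanyalesag
Zomekic 'sanyalelak' matches the inherited outcome exactly, so it is an inherited cognate, not a loan.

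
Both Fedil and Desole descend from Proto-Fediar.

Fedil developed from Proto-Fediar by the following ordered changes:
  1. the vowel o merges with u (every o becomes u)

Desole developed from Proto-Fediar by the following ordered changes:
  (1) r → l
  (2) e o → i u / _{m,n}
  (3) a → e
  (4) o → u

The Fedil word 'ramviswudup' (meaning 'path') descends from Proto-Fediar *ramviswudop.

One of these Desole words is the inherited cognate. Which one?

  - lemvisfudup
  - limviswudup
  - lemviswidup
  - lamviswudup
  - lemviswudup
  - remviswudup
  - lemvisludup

lemviswudup

Desole: *ramviswudop
  ramviswudop → lamviswudop   [unconditioned shift]
  lamviswudop (rule 2 does not apply)
  lamviswudop → lemviswudop   [vowel merger]
  lemviswudop → lemviswudup   [vowel merger]
  giving Desole lemviswudup.
The other candidates each miss or misapply at least one Desole change.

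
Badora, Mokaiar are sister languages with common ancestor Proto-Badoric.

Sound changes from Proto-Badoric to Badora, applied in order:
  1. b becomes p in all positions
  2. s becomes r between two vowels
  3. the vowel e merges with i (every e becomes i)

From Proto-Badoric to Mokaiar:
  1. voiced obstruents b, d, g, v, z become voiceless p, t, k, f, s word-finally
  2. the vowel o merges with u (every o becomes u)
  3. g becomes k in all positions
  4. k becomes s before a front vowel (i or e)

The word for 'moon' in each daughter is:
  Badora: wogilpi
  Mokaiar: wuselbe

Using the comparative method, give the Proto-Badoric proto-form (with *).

Position 3: Badora has g, Mokaiar has s. Badora preserves g here (none of its changes turn any other segment into g), so the proto-segment is *g.
Position 2: Badora has o, Mokaiar has u. Badora preserves o here (none of its changes turn any other segment into o), so the proto-segment is *o.
Position 7: Badora has i, Mokaiar has e. Mokaiar preserves e here (none of its changes turn any other segment into e), so the proto-segment is *e.
This points to *wogelbe. Verify forward in each daughter:
Badora: *wogelbe > wogelpe > wogilpi  (by unconditioned shift, vowel merger)
Mokaiar: *wogelbe
  wogelbe (rule 1 does not apply)
  wogelbe → wugelbe   [vowel merger]
  wugelbe → wukelbe   [unconditioned shift]
  wukelbe → wuselbe   [palatalisation]
  giving Mokaiar wuselbe.
Only *wogelbe yields all of Badora wogilpi, Mokaiar wuselbe.

*wogelbe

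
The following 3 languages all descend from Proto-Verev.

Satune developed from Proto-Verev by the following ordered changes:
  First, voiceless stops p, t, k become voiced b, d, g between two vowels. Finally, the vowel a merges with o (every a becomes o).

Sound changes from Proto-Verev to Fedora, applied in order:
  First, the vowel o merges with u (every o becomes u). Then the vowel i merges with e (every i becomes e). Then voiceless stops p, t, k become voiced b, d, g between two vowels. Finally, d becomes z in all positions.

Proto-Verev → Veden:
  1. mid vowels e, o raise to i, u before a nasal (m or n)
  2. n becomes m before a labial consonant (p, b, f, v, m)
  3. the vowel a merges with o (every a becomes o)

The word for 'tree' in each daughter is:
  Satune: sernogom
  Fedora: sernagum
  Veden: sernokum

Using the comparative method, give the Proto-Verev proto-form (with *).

*sernakom

Position 5: Satune has o, Fedora has a, Veden has o. Fedora preserves a here (none of its changes turn any other segment into a), so the proto-segment is *a.
Position 7: Satune has o, Fedora has u, Veden has u. Taking the neighbouring segments as reconstructed: Satune o could go back to *a or *o; Fedora u could go back to *o or *u; Veden u could go back to *o or *u — the one source consistent with every daughter is *o.
This points to *sernakom. Verify forward in each daughter:
Satune: *sernakom
  sernakom → sernagom   [intervocalic voicing]
  sernagom → sernogom   [vowel merger]
  giving Satune sernogom.
Fedora: *sernakom
  sernakom → sernakum   [vowel merger]
  sernakum (rule 2 does not apply)
  sernakum → sernagum   [intervocalic voicing]
  sernagum (rule 4 does not apply)
  giving Fedora sernagum.
Veden: *sernakom > sernakum > sernokum  (by pre-nasal raising, vowel merger)
Only *sernakom yields all of Satune sernogom, Fedora sernagum, Veden sernokum.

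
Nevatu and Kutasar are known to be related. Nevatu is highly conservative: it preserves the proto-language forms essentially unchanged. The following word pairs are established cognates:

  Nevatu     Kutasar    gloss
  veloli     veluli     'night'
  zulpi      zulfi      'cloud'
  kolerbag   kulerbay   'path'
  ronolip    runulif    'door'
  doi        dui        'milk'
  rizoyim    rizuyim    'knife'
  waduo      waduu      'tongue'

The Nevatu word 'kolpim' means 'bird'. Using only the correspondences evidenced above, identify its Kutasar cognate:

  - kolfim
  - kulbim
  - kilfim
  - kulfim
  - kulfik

kulfim

veloli ~ veluli, kolerbag ~ kulerbay — Nevatu o corresponds to Kutasar u after a consonant, before a consonant other than r, m, n, p, b, f, v.
zulpi ~ zulfi — Nevatu p corresponds to Kutasar f after a consonant, before a front vowel.
Applying these to Nevatu 'kolpim':
  kolpim → kulpim   (o→u after a consonant, before a consonant other than r, m, n, p, b, f, v)
  kulpim → kulfim   (p→f after a consonant, before a front vowel)
So the Kutasar cognate is 'kulfim'.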